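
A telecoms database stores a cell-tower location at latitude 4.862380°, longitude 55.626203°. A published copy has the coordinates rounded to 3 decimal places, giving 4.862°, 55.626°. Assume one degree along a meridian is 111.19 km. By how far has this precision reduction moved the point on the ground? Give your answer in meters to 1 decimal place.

47.9 meters

The latitude changed by +0.000380° and the longitude by +0.000203°.
N–S: 0.000380° × 111190 m/° = 42.2522 m.
E–W at 4.862°: 0.000203° × 111190 × cos 4.862° = 0.000203 × 111190 × 0.9964 ≈ 22.4904 m.
Combined displacement = (42.2522² + 22.4904²)^½ ≈ 47.8651 m.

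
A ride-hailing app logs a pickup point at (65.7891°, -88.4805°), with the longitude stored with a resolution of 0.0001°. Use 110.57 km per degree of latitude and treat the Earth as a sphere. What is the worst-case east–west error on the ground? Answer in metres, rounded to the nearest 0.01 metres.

2.27 metres

With a 0.0001° grid the true value lies within half a step, ±0.0001°/2 = ±5e-05°, of the stored one.
Parallels shrink by cos φ, so at 65.7891° a degree of longitude is 110570 × 0.4101 ≈ 45344.4 m.
East–west error: 5e-05° × 45344.4 m/° ≈ 2.26722 m.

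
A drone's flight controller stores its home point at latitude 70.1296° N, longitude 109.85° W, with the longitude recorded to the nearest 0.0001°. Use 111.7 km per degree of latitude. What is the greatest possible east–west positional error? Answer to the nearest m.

2 m

Rounding to 4 decimal places leaves the longitude within ±5e-05° of the true value.
Parallels shrink by cos φ, so at 70.1296° a degree of longitude is 111700 × 0.3399 ≈ 37966.1 m.
So at most 5e-05° × 37966.1 ≈ 1.89831 m east–west.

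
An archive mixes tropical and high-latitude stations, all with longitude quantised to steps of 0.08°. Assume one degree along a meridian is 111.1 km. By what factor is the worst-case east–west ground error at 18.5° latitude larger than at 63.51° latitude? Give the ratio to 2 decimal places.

With a 0.08° grid the true value lies within half a step, ±0.08°/2 = ±0.04°, of the stored one.
At 18.5°: 0.04° × 111100 × cos 18.5° = 0.04 × 111100 × 0.9483 ≈ 4214.4 m.
At 63.51°: 0.04° × 111100 × cos 63.51° = 0.04 × 111100 × 0.4460 ≈ 1982.2 m.
The ratio reduces to cos 18.5° / cos 63.51° = 0.9483/0.4460 ≈ 2.1261.

2.13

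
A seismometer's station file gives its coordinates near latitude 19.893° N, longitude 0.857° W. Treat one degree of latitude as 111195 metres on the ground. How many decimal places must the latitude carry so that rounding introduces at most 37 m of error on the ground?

One degree of latitude covers 111195 m.
Rounding to N decimal places gives at most 0.5 × 10⁻ᴺ degrees of error, i.e. 0.5 × 10⁻ᴺ × 111195 m.
Setting 55597.5 × 10⁻ᴺ ≤ 37 gives 10ᴺ ≥ 1503, i.e. N ≥ 3.18.
At 3 places the error can reach 55.6 m, but 4 places keeps it to 5.56 m.

4 decimal places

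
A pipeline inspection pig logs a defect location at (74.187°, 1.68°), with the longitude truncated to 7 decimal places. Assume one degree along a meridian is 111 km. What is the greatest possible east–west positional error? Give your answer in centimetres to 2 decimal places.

Truncating at 7 decimal places can drop up to a full unit in the last place, so the longitude may be off by as much as 1e-07°.
One degree of longitude at 74.187° is 111000 × cos 74.187° ≈ 111000 × 0.2725 = 30247.3 m.
East–west error: 1e-07° × 30247.3 m/° ≈ 0.00302473 m.
That is 0.00302473 m = 0.30247 cm.

0.30 centimetres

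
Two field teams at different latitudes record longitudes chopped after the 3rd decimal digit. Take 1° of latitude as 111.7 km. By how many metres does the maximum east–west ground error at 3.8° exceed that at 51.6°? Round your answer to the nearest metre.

42 metres

Truncating at 3 decimal places can drop up to a full unit in the last place, so the longitude may be off by as much as 0.001°.
Error at 3.8° = 0.001° × 111700 × cos 3.8° ≈ 111.7 × 0.9978 = 111.45 m.
At 51.6°: 0.001° × 111700 × cos 51.6° = 0.001 × 111700 × 0.6211 ≈ 69.382 m.
So the lower-latitude error exceeds the higher by 111.45 − 69.382 = 42.072 m.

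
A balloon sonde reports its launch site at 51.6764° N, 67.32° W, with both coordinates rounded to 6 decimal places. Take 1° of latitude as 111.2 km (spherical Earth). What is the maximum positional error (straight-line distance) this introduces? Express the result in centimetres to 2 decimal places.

6.54 centimetres

Rounding to 6 decimal places leaves each coordinate within ±5e-07° of the true value.
Latitude error → 5e-07 × 111200 = 0.0556 m along the meridian.
East–west component at 51.6764°: 5e-07° × 111200 × cos 51.6764° ≈ 5e-07 × 68955.4 ≈ 0.0344777 m.
The two errors are perpendicular, so the maximum displacement is √(0.0556² + 0.0344777²) ≈ 0.0654222 m.
That is 0.0654222 m = 6.5422 cm.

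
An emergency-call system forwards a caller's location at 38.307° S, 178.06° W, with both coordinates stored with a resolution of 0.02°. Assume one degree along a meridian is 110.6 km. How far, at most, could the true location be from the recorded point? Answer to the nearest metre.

With a 0.02° grid the true value lies within half a step, ±0.02°/2 = ±0.01°, of the stored one.
Latitude error → 0.01 × 110600 = 1106 m along the meridian.
East–west component at 38.307°: 0.01° × 110600 × cos 38.307° ≈ 0.01 × 86787.9 ≈ 867.879 m.
Combining orthogonally: (1106² + 867.879²)^½ ≈ 1405.86 m.

1406 metres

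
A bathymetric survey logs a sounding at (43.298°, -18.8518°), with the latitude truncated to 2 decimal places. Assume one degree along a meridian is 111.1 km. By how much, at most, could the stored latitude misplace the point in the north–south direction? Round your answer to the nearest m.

1111 m

Truncating at 2 decimal places can drop up to a full unit in the last place, so the latitude may be off by as much as 0.01°.
Along the meridian that is 0.01° × 111100 m/° = 1111 m.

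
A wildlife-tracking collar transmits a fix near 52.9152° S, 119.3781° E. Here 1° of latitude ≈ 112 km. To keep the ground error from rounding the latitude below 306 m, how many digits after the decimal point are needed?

One degree of latitude covers 112000 m.
N decimal places → at most half a unit in the last place, 0.5 × 10⁻ᴺ° = 112000/2 × 10⁻ᴺ m.
Setting 56000 × 10⁻ᴺ ≤ 306 gives 10ᴺ ≥ 183, i.e. N ≥ 2.26.
At 2 places the error can reach 560 m, but 3 places keeps it to 56 m.

3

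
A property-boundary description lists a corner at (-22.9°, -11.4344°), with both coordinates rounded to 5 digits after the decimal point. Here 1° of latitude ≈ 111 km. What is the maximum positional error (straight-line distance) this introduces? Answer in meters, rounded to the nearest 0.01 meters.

Rounding to 5 decimal places leaves each coordinate within ±5e-06° of the true value.
N–S: 5e-06° × 111000 m/° = 0.555 m.
E–W at 22.9°: 5e-06° × 111000 × cos 22.9° = 5e-06 × 111000 × 0.9212 ≈ 0.511258 m.
Combining orthogonally: (0.555² + 0.511258²)^½ ≈ 0.754592 m.

0.75 meters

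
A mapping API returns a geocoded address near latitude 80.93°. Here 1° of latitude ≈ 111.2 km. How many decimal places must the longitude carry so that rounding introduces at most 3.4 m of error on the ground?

4

At 80.93° one degree of longitude covers 111200 × cos 80.93° ≈ 111200 × 0.1576 ≈ 17529.7 m.
With N decimal places the half-ulp bound is 0.5·10⁻ᴺ°, or 0.5·10⁻ᴺ × 17529.7 m on the ground.
Setting 8764.84 × 10⁻ᴺ ≤ 3.4 gives 10ᴺ ≥ 2578, i.e. N ≥ 3.41.
N = 3 would give 8.76 m (too coarse); N = 4 gives 0.876 m ≤ 3.4 m.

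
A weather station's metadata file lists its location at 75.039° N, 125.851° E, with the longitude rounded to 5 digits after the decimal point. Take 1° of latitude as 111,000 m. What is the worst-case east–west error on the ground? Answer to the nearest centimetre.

14 centimetres

Rounding to 5 decimal places leaves the longitude within ±5e-06° of the true value.
Parallels shrink by cos φ, so at 75.039° a degree of longitude is 111000 × 0.2582 ≈ 28655.9 m.
So at most 5e-06° × 28655.9 ≈ 0.14328 m east–west.
That is 0.14328 m = 14.328 cm.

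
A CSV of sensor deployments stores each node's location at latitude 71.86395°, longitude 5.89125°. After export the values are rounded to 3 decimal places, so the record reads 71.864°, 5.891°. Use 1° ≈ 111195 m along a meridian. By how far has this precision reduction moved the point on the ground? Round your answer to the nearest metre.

The latitude changed by -0.00005° and the longitude by +0.00025°.
N–S: -0.00005° × 111195 m/° = -5.55975 m.
East–west at this latitude: 0.00025° × 111195 × cos 71.864° ≈ 0.00025 × 34612.1 = 8.65302 m.
Hypotenuse of the two orthogonal shifts: √(5.55975² + 8.65302²) = 10.2852 m.

10 metres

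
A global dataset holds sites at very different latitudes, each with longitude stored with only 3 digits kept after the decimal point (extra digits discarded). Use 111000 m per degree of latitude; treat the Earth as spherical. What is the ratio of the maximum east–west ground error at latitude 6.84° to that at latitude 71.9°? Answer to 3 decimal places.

Truncating at 3 decimal places can drop up to a full unit in the last place, so the longitude may be off by as much as 0.001°.
Error at 6.84° = 0.001° × 111000 × cos 6.84° ≈ 111 × 0.9929 = 110.21 m.
Error at 71.9° = 0.001° × 111000 × cos 71.9° ≈ 111 × 0.3107 = 34.485 m.
Ratio: 110.21 / 34.485 = cos 6.84° / cos 71.9° ≈ 3.1959.

3.196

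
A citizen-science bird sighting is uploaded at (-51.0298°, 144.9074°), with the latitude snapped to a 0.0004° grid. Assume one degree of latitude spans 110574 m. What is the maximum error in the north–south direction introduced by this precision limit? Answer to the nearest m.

With a 0.0004° grid the true value lies within half a step, ±0.0004°/2 = ±0.0002°, of the stored one.
So the N–S error is at most 0.0002 × 110574 = 22.1148 m.

22 m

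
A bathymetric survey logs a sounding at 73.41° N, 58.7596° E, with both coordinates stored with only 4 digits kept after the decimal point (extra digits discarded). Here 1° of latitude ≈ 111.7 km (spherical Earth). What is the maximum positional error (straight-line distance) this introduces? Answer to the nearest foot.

Truncating at 4 decimal places can drop up to a full unit in the last place, so each coordinate may be off by as much as 0.0001°.
North–south component: 0.0001° × 111700 = 11.17 m.
E–W at 73.41°: 0.0001° × 111700 × cos 73.41° = 0.0001 × 111700 × 0.2855 ≈ 3.18927 m.
Combining orthogonally: (11.17² + 3.18927²)^½ ≈ 11.6164 m.
In feet: 11.6164 m ÷ 0.3048 ≈ 38.111 ft.

38 feet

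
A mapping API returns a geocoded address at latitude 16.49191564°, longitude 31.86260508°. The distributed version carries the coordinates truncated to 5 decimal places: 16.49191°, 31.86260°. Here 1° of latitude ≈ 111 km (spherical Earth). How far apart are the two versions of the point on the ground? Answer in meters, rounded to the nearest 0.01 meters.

0.83 meters

The latitude changed by +0.00000564° and the longitude by +0.00000508°.
N–S: 0.00000564° × 111000 m/° = 0.62604 m.
E–W at 16.4919°: 0.00000508° × 111000 × cos 16.4919° = 0.00000508 × 111000 × 0.9589 ≈ 0.540682 m.
Combined displacement = (0.62604² + 0.540682²)^½ ≈ 0.827202 m.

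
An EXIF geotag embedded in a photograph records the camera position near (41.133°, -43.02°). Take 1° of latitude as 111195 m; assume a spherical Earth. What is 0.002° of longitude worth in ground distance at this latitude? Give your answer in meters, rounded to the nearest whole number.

At 41.133° a degree of longitude is 111195 × cos 41.133° ≈ 83750.4 m, so 0.002° corresponds to 167.501 m.

168 meters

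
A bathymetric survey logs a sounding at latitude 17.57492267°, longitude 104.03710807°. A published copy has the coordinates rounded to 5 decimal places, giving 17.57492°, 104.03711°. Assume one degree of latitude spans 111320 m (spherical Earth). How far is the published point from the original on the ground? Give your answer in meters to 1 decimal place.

0.4 meters

The latitude changed by +0.00000267° and the longitude by -0.00000193°.
N–S: 0.00000267° × 111320 m/° = 0.297224 m.
East–west at this latitude: -0.00000193° × 111320 × cos 17.5749° ≈ -0.00000193 × 106124 = -0.204819 m.
Combined displacement = (0.297224² + 0.204819²)^½ ≈ 0.360962 m.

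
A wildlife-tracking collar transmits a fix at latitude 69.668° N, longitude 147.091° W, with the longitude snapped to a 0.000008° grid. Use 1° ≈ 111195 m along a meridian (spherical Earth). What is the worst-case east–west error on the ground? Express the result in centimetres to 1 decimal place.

15.5 centimetres

With a 0.000008° grid the true value lies within half a step, ±0.000008°/2 = ±4e-06°, of the stored one.
At latitude 69.668° a degree of longitude spans 111195 m × cos 69.668° = 111195 × 0.3475 ≈ 38635.7 m.
Maximum E–W displacement: 4e-06 × 38635.7 = 0.154543 m.
That is 0.154543 m = 15.454 cm.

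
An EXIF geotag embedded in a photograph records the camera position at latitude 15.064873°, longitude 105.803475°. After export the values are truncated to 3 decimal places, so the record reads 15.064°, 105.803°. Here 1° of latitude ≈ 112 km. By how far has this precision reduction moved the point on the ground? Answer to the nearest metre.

110 metres

Δlat = 15.064873 − 15.064 = +0.000873°; Δlon = 105.803475 − 105.803 = +0.000475°.
N–S: 0.000873° × 112000 m/° = 97.776 m.
E–W at 15.064°: 0.000475° × 112000 × cos 15.064° = 0.000475 × 112000 × 0.9656 ≈ 51.3718 m.
Hypotenuse of the two orthogonal shifts: √(97.776² + 51.3718²) = 110.45 m.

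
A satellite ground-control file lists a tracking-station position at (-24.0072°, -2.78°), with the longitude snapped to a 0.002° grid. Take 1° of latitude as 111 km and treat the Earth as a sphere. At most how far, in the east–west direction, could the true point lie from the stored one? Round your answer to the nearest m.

101 m

With a 0.002° grid the true value lies within half a step, ±0.002°/2 = ±0.001°, of the stored one.
One degree of longitude at 24.0072° is 111000 × cos 24.0072° ≈ 111000 × 0.9135 = 101398 m.
East–west error: 0.001° × 101398 m/° ≈ 101.398 m.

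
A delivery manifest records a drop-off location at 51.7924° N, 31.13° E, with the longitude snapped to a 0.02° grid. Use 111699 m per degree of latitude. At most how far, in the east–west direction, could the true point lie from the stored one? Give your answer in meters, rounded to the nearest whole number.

With a 0.02° grid the true value lies within half a step, ±0.02°/2 = ±0.01°, of the stored one.
Parallels shrink by cos φ, so at 51.7924° a degree of longitude is 111699 × 0.6185 ≈ 69087.2 m.
So at most 0.01° × 69087.2 ≈ 690.872 m east–west.

691 meters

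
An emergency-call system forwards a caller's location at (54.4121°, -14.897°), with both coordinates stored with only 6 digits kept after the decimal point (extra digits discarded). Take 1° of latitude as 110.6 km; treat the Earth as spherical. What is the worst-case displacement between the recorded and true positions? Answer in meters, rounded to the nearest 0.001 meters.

0.128 meters

Truncating at 6 decimal places can drop up to a full unit in the last place, so each coordinate may be off by as much as 1e-06°.
Latitude error → 1e-06 × 110600 = 0.1106 m along the meridian.
E–W at 54.4121°: 1e-06° × 110600 × cos 54.4121° = 1e-06 × 110600 × 0.5820 ≈ 0.0643638 m.
Worst case both components are at the extreme and orthogonal: √(0.1106² + 0.0643638²) ≈ 0.127965 m.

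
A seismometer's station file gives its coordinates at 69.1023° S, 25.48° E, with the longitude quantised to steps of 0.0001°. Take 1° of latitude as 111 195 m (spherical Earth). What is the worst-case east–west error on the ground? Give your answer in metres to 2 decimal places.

1.98 metres

With a 0.0001° grid the true value lies within half a step, ±0.0001°/2 = ±5e-05°, of the stored one.
One degree of longitude at 69.1023° is 111195 × cos 69.1023° ≈ 111195 × 0.3567 = 39663.3 m.
East–west error: 5e-05° × 39663.3 m/° ≈ 1.98317 m.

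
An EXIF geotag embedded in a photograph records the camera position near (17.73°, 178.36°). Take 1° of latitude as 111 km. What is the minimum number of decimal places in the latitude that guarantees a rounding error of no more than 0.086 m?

6

One degree of latitude covers 111000 m.
With N decimal places the half-ulp bound is 0.5·10⁻ᴺ°, or 0.5·10⁻ᴺ × 111000 m on the ground.
Need 0.5 × 111000 × 10⁻ᴺ ≤ 0.086 → 10⁻ᴺ ≤ 1.550e-06, so N ≥ 5.81.
So 6 decimal places suffice (0.0555 m); 5 would allow up to 0.555 m.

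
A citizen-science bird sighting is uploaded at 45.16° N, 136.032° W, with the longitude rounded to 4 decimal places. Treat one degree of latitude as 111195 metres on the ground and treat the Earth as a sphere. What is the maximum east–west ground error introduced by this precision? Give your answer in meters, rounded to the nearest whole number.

4 meters

Rounding to 4 decimal places leaves the longitude within ±5e-05° of the true value.
Parallels shrink by cos φ, so at 45.16° a degree of longitude is 111195 × 0.7051 ≈ 78406.9 m.
East–west error: 5e-05° × 78406.9 m/° ≈ 3.92034 m.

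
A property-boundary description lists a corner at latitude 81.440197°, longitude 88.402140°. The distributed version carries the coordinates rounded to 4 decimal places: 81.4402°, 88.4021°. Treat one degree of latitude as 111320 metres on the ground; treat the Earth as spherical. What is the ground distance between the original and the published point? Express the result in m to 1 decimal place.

The latitude changed by -0.000003° and the longitude by +0.000040°.
North–south shift: -0.000003 × 111320 = -0.33396 m.
E–W at 81.4402°: 0.000040° × 111320 × cos 81.4402° = 0.000040 × 111320 × 0.1488 ≈ 0.662762 m.
Distance: √(0.33396² + 0.662762²) ≈ 0.742147 m.

0.7 m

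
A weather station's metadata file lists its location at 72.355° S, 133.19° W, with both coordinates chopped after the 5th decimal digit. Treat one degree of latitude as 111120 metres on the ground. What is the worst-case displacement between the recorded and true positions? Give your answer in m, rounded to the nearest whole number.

Truncating at 5 decimal places can drop up to a full unit in the last place, so each coordinate may be off by as much as 1e-05°.
N–S: 1e-05° × 111120 m/° = 1.1112 m.
East–west component at 72.355°: 1e-05° × 111120 × cos 72.355° ≈ 1e-05 × 33682.5 ≈ 0.336825 m.
Combining orthogonally: (1.1112² + 0.336825²)^½ ≈ 1.16113 m.

1 m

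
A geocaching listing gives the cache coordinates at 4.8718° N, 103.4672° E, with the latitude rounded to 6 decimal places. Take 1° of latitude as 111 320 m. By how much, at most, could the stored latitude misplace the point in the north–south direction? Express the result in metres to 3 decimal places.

0.056 metres

Rounding to 6 decimal places leaves the latitude within ±5e-07° of the true value.
So the N–S error is at most 5e-07 × 111320 = 0.05566 m.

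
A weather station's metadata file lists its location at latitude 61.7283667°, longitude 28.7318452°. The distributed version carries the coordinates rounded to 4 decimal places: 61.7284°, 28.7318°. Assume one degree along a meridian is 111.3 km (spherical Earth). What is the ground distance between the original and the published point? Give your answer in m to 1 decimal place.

4.4 m

Δlat = 61.7283667 − 61.7284 = -0.0000333°; Δlon = 28.7318452 − 28.7318 = +0.0000452°.
North–south shift: -0.0000333 × 111300 = -3.70629 m.
East–west at this latitude: 0.0000452° × 111300 × cos 61.7284° ≈ 0.0000452 × 52717.4 = 2.38283 m.
Distance: √(3.70629² + 2.38283²) ≈ 4.40618 m.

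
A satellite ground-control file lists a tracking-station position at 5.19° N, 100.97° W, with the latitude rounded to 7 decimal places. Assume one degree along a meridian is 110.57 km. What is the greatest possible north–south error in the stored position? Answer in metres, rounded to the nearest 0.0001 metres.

Rounding to 7 decimal places leaves the latitude within ±5e-08° of the true value.
Along the meridian that is 5e-08° × 110570 m/° = 0.0055285 m.

0.0055 metres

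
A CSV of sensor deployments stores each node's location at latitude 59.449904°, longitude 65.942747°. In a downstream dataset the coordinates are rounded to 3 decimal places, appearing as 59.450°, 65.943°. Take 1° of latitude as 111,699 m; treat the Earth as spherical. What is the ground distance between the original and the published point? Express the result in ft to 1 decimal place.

58.8 ft

The latitude changed by -0.000096° and the longitude by -0.000253°.
N–S: -0.000096° × 111699 m/° = -10.7231 m.
East–west at this latitude: -0.000253° × 111699 × cos 59.45° ≈ -0.000253 × 56775.5 = -14.3642 m.
Distance: √(10.7231² + 14.3642²) ≈ 17.9253 m.
In feet: 17.9253 m ÷ 0.3048 ≈ 58.81 ft.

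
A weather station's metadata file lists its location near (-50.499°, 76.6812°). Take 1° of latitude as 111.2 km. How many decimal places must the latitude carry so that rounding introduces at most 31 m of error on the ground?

4 decimal places

One degree of latitude covers 111200 m.
With N decimal places the half-ulp bound is 0.5·10⁻ᴺ°, or 0.5·10⁻ᴺ × 111200 m on the ground.
Setting 55600 × 10⁻ᴺ ≤ 31 gives 10ᴺ ≥ 1794, i.e. N ≥ 3.25.
At 3 places the error can reach 55.6 m, but 4 places keeps it to 5.56 m.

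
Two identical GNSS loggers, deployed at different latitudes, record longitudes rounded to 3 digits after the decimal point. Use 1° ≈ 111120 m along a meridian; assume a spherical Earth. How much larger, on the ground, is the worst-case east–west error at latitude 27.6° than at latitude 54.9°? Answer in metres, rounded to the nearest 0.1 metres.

17.3 metres

Rounding to 3 decimal places leaves the longitude within ±0.0005° of the true value.
At 27.6°: 0.0005° × 111120 × cos 27.6° = 0.0005 × 111120 × 0.8862 ≈ 49.237 m.
At 54.9°: 0.0005° × 111120 × cos 54.9° = 0.0005 × 111120 × 0.5750 ≈ 31.947 m.
So the lower-latitude error exceeds the higher by 49.237 − 31.947 = 17.29 m.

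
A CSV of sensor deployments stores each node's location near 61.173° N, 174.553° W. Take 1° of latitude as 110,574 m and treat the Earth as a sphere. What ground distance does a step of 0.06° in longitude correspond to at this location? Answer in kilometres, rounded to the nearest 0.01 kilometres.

0.06° of longitude at 61.173° is 0.06 × 110574 × cos 61.173° ≈ 0.06 × 53315.1 = 3198.91 m.
That is 3198.91 m = 3.1989 km.

3.20 kilometres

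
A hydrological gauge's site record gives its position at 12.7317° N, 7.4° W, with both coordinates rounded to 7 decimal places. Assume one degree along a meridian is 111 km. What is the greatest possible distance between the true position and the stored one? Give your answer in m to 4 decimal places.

Rounding to 7 decimal places leaves each coordinate within ±5e-08° of the true value.
Latitude error → 5e-08 × 111000 = 0.00555 m along the meridian.
East–west component at 12.7317°: 5e-08° × 111000 × cos 12.7317° ≈ 5e-08 × 108271 ≈ 0.00541354 m.
Worst case both components are at the extreme and orthogonal: √(0.00555² + 0.00541354²) ≈ 0.00775299 m.

0.0078 m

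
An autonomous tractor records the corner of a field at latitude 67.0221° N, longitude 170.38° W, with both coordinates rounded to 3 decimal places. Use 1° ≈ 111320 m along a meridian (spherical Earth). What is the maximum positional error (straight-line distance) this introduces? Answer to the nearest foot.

Rounding to 3 decimal places leaves each coordinate within ±0.0005° of the true value.
N–S: 0.0005° × 111320 m/° = 55.66 m.
Longitude error → 0.0005 × 111320 × cos 67.0221° = 0.0005 × 111320 × 0.3904 ≈ 21.7283 m.
Combining orthogonally: (55.66² + 21.7283²)^½ ≈ 59.7508 m.
Converting: 59.7508 m × 3.2808 ft/m ≈ 196.03 ft.

196 feet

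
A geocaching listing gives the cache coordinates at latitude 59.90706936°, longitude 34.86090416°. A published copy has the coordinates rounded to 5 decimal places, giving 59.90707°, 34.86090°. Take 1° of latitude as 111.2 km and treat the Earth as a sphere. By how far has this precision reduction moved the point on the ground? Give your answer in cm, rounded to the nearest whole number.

The latitude changed by -0.00000064° and the longitude by +0.00000416°.
N–S: -0.00000064° × 111200 m/° = -0.071168 m.
E–W at 59.9071°: 0.00000416° × 111200 × cos 59.9071° = 0.00000416 × 111200 × 0.5014 ≈ 0.231945 m.
Hypotenuse of the two orthogonal shifts: √(0.071168² + 0.231945²) = 0.242618 m.
That is 0.242618 m = 24.262 cm.

24 cm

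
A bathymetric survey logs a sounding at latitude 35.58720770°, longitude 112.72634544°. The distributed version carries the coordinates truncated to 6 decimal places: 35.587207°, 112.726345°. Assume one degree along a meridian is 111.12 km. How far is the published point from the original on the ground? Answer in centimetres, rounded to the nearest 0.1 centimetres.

Δlat = 35.58720770 − 35.587207 = +0.00000070°; Δlon = 112.72634544 − 112.726345 = +0.00000044°.
N–S: 0.00000070° × 111120 m/° = 0.077784 m.
E–W at 35.5872°: 0.00000044° × 111120 × cos 35.5872° = 0.00000044 × 111120 × 0.8132 ≈ 0.0397611 m.
Hypotenuse of the two orthogonal shifts: √(0.077784² + 0.0397611²) = 0.0873573 m.
That is 0.0873573 m = 8.7357 cm.

8.7 centimetres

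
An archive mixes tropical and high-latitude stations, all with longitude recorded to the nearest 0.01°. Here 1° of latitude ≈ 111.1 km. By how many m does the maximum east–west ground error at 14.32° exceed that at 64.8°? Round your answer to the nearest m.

Rounding to 2 decimal places leaves the longitude within ±0.005° of the true value.
Error at 14.32° = 0.005° × 111100 × cos 14.32° ≈ 555.5 × 0.9689 = 538.24 m.
At 64.8°: 0.005° × 111100 × cos 64.8° = 0.005 × 111100 × 0.4258 ≈ 236.52 m.
So the lower-latitude error exceeds the higher by 538.24 − 236.52 = 301.72 m.

302 m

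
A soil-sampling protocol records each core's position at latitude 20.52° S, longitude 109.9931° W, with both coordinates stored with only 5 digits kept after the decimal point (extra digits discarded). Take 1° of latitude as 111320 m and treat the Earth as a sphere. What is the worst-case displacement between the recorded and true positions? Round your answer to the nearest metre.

2 metres

Truncating at 5 decimal places can drop up to a full unit in the last place, so each coordinate may be off by as much as 1e-05°.
Latitude error → 1e-05 × 111320 = 1.1132 m along the meridian.
East–west component at 20.52°: 1e-05° × 111320 × cos 20.52° ≈ 1e-05 × 104257 ≈ 1.04257 m.
Combining orthogonally: (1.1132² + 1.04257²)^½ ≈ 1.52518 m.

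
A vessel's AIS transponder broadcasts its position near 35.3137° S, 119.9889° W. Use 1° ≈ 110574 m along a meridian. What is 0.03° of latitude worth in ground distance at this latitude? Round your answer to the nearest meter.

3317 meters

Along a meridian 0.03° is 0.03 × 110574 = 3317.22 m.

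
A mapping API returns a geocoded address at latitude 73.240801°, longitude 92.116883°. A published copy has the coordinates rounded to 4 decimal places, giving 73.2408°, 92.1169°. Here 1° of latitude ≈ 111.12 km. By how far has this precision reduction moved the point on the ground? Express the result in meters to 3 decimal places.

The latitude changed by +0.000001° and the longitude by -0.000017°.
North–south shift: 0.000001 × 111120 = 0.11112 m.
E–W at 73.2408°: -0.000017° × 111120 × cos 73.2408° = -0.000017 × 111120 × 0.2884 ≈ -0.544705 m.
Distance: √(0.11112² + 0.544705²) ≈ 0.555923 m.

0.556 meters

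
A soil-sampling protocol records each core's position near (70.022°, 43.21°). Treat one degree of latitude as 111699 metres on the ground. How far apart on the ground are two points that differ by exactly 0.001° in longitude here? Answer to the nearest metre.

0.001° of longitude at 70.022° is 0.001 × 111699 × cos 70.022° ≈ 0.001 × 38163 = 38.163 m.

38 metres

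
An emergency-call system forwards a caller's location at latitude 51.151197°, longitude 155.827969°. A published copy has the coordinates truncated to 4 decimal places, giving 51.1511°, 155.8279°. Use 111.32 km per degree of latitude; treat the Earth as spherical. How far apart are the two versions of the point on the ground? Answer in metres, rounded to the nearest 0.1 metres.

11.8 metres

Δlat = 51.151197 − 51.1511 = +0.000097°; Δlon = 155.827969 − 155.8279 = +0.000069°.
N–S: 0.000097° × 111320 m/° = 10.798 m.
E–W at 51.1511°: 0.000069° × 111320 × cos 51.1511° = 0.000069 × 111320 × 0.6273 ≈ 4.8181 m.
Hypotenuse of the two orthogonal shifts: √(10.798² + 4.8181²) = 11.8242 m.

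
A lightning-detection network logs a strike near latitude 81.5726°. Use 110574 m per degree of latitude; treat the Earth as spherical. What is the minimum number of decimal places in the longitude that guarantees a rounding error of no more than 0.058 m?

6 decimal places

At 81.5726° one degree of longitude covers 110574 × cos 81.5726° ≈ 110574 × 0.1466 ≈ 16205.3 m.
N decimal places → at most half a unit in the last place, 0.5 × 10⁻ᴺ° = 16205.3/2 × 10⁻ᴺ m.
Setting 8102.65 × 10⁻ᴺ ≤ 0.058 gives 10ᴺ ≥ 1.397e+05, i.e. N ≥ 5.15.
At 5 places the error can reach 0.081 m, but 6 places keeps it to 0.0081 m.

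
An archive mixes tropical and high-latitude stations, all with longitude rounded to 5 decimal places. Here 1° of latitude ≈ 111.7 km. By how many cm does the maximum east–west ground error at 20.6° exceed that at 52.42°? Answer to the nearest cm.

Rounding to 5 decimal places leaves the longitude within ±5e-06° of the true value.
At 20.6°: 5e-06° × 111700 × cos 20.6° = 5e-06 × 111700 × 0.9361 ≈ 0.52279 m.
Error at 52.42° = 5e-06° × 111700 × cos 52.42° ≈ 0.5585 × 0.6099 = 0.34061 m.
So the lower-latitude error exceeds the higher by 0.52279 − 0.34061 = 0.18218 m.
That is 0.182178 m = 18.218 cm.

18 cm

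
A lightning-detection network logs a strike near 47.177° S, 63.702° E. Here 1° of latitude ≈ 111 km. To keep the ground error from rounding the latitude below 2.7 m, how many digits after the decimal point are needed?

One degree of latitude covers 111000 m.
N decimal places → at most half a unit in the last place, 0.5 × 10⁻ᴺ° = 111000/2 × 10⁻ᴺ m.
Need 0.5 × 111000 × 10⁻ᴺ ≤ 2.7 → 10⁻ᴺ ≤ 4.865e-05, so N ≥ 4.31.
At 4 places the error can reach 5.55 m, but 5 places keeps it to 0.555 m.

5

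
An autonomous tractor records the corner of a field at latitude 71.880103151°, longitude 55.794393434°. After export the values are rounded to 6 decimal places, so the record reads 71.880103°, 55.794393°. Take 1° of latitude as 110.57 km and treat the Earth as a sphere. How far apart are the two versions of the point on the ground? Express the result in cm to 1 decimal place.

2.2 cm

The latitude changed by +0.000000151° and the longitude by +0.000000434°.
N–S: 0.000000151° × 110570 m/° = 0.0166961 m.
E–W at 71.8801°: 0.000000434° × 110570 × cos 71.8801° = 0.000000434 × 110570 × 0.3110 ≈ 0.0149244 m.
Distance: √(0.0166961² + 0.0149244²) ≈ 0.0223941 m.
That is 0.0223941 m = 2.2394 cm.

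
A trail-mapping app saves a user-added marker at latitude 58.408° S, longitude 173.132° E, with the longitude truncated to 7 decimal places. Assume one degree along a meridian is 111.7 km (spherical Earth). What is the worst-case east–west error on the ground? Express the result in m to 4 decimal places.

Truncating at 7 decimal places can drop up to a full unit in the last place, so the longitude may be off by as much as 1e-07°.
One degree of longitude at 58.408° is 111700 × cos 58.408° ≈ 111700 × 0.5239 = 58515.9 m.
East–west error: 1e-07° × 58515.9 m/° ≈ 0.00585159 m.

0.0059 m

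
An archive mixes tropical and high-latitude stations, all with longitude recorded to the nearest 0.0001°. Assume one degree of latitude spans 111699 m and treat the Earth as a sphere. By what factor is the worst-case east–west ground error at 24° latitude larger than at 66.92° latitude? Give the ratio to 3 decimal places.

2.330

Rounding to 4 decimal places leaves the longitude within ±5e-05° of the true value.
At 24°: 5e-05° × 111699 × cos 24° = 5e-05 × 111699 × 0.9135 ≈ 5.1021 m.
Error at 66.92° = 5e-05° × 111699 × cos 66.92° ≈ 5.585 × 0.3920 = 2.1894 m.
The ratio reduces to cos 24° / cos 66.92° = 0.9135/0.3920 ≈ 2.3304.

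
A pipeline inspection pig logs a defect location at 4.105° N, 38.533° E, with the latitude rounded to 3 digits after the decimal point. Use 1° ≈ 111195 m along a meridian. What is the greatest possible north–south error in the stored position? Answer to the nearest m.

Rounding to 3 decimal places leaves the latitude within ±0.0005° of the true value.
Along the meridian that is 0.0005° × 111195 m/° = 55.5975 m.

56 m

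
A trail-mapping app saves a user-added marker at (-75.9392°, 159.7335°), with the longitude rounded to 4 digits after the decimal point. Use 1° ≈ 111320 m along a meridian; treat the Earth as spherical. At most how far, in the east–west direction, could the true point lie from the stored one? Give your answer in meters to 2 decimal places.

Rounding to 4 decimal places leaves the longitude within ±5e-05° of the true value.
Parallels shrink by cos φ, so at 75.9392° a degree of longitude is 111320 × 0.2430 ≈ 27045.3 m.
So at most 5e-05° × 27045.3 ≈ 1.35227 m east–west.

1.35 meters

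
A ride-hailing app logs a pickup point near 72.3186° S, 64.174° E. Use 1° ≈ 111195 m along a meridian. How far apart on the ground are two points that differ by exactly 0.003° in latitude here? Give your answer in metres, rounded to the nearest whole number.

0.003° × 111195 m/° = 333.585 m.

334 metres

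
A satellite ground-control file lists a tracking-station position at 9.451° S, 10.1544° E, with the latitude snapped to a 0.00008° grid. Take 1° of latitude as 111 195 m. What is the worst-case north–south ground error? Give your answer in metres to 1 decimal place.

4.4 metres

With a 0.00008° grid the true value lies within half a step, ±0.00008°/2 = ±4e-05°, of the stored one.
So the N–S error is at most 4e-05 × 111195 = 4.4478 m.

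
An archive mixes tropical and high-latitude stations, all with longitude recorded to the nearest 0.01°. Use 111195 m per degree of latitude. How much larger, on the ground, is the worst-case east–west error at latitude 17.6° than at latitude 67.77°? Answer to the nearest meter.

320 meters

Rounding to 2 decimal places leaves the longitude within ±0.005° of the true value.
At 17.6°: 0.005° × 111195 × cos 17.6° = 0.005 × 111195 × 0.9532 ≈ 529.95 m.
Error at 67.77° = 0.005° × 111195 × cos 67.77° ≈ 555.98 × 0.3783 = 210.34 m.
Difference: 529.95 − 210.34 = 319.61 m.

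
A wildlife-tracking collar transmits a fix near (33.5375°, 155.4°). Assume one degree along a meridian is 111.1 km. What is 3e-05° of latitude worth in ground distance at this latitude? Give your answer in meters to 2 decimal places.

Along a meridian 3e-05° is 3e-05 × 111100 = 3.333 m.

3.33 meters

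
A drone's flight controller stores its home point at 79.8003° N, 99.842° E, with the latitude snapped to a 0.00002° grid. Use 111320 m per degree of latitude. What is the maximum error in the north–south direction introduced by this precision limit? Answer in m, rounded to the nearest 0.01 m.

With a 0.00002° grid the true value lies within half a step, ±0.00002°/2 = ±1e-05°, of the stored one.
Along the meridian that is 1e-05° × 111320 m/° = 1.1132 m.

1.11 m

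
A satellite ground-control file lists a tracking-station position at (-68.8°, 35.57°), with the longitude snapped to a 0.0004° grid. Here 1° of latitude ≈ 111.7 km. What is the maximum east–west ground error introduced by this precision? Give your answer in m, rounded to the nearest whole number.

With a 0.0004° grid the true value lies within half a step, ±0.0004°/2 = ±0.0002°, of the stored one.
One degree of longitude at 68.8° is 111700 × cos 68.8° ≈ 111700 × 0.3616 = 40393.5 m.
East–west error: 0.0002° × 40393.5 m/° ≈ 8.07869 m.

8 m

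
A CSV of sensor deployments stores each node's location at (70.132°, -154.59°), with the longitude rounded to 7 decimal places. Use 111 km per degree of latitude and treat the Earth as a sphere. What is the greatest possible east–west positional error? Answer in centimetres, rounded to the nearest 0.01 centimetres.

Rounding to 7 decimal places leaves the longitude within ±5e-08° of the true value.
At latitude 70.132° a degree of longitude spans 111000 m × cos 70.132° = 111000 × 0.3399 ≈ 37723.8 m.
Maximum E–W displacement: 5e-08 × 37723.8 = 0.00188619 m.
That is 0.00188619 m = 0.18862 cm.

0.19 centimetres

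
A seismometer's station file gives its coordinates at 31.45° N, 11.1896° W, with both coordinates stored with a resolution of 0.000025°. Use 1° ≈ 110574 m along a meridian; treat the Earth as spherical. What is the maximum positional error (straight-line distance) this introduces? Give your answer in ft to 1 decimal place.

6.0 ft

With a 0.000025° grid the true value lies within half a step, ±0.000025°/2 = ±1.25e-05°, of the stored one.
Latitude error → 1.25e-05 × 110574 = 1.38218 m along the meridian.
Longitude error → 1.25e-05 × 110574 × cos 31.45° = 1.25e-05 × 110574 × 0.8531 ≈ 1.17913 m.
Combining orthogonally: (1.38218² + 1.17913²)^½ ≈ 1.8168 m.
In feet: 1.8168 m ÷ 0.3048 ≈ 5.9606 ft.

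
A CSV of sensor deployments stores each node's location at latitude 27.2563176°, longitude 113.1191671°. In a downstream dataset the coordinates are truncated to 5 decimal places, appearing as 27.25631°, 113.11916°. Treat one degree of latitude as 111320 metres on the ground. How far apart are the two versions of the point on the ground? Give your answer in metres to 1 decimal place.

The latitude changed by +0.0000076° and the longitude by +0.0000071°.
N–S: 0.0000076° × 111320 m/° = 0.846032 m.
E–W at 27.2563°: 0.0000071° × 111320 × cos 27.2563° = 0.0000071 × 111320 × 0.8890 ≈ 0.702614 m.
Hypotenuse of the two orthogonal shifts: √(0.846032² + 0.702614²) = 1.09974 m.

1.1 metres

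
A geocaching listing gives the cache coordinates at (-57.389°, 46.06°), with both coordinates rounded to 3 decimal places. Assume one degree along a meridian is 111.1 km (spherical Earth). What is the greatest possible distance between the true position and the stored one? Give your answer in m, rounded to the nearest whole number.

63 m

Rounding to 3 decimal places leaves each coordinate within ±0.0005° of the true value.
N–S: 0.0005° × 111100 m/° = 55.55 m.
East–west component at 57.389°: 0.0005° × 111100 × cos 57.389° ≈ 0.0005 × 59875.4 ≈ 29.9377 m.
Worst case both components are at the extreme and orthogonal: √(55.55² + 29.9377²) ≈ 63.1036 m.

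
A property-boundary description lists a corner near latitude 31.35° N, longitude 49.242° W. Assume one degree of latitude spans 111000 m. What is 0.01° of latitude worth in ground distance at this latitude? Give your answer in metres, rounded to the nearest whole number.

1110 metres

0.01° × 111000 m/° = 1110 m.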